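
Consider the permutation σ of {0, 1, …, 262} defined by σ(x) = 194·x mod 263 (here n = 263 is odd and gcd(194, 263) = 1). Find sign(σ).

-1

Start at x=38: 38 → 8 → 237 → 216 → 87 → 46 → 245 → … (one orbit).
Decompose π into cycles: lengths [262, 1] (2 cycles, including the fixed point 0).
n − c = 263 − 2 = 261; sign = (−1)^261 = -1.
Via Zolotarev, sign(π_{194}) = (194|263) = -1.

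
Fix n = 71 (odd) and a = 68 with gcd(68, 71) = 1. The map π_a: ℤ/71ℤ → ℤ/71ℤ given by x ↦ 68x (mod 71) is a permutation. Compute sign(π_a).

Start at x=52: 52 → 57 → 42 → 16 → 23 → 2 → 65 → … (one orbit).
2 cycles of lengths [70, 1].
Σ(ℓ_i−1) = 71−2 = 69; sign = (−1)^69 = -1.
The Jacobi symbol (68|71) = -1 (Zolotarev) agrees.

-1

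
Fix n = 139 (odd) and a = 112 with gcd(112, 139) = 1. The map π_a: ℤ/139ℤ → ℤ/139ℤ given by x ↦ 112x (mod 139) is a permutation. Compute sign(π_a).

+1

Start at x=36: 36 → 1 → 112 → 34 → 55 → 44 → 63 → … (one orbit).
Decompose π into cycles: lengths [23, 23, 23, 23, 23, 23, 1] (7 cycles, including the fixed point 0).
sign(π) = (−1)^{n − #cycles} = (−1)^{139−7} = (−1)^132 = +1.
The Jacobi symbol (112|139) = +1 (Zolotarev) agrees.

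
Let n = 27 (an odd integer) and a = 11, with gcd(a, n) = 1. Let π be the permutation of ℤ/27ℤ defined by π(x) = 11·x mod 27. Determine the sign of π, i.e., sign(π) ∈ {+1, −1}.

Trace 17: π^k(17) = [17, 25, 5, 1, 11, 13, 8] for k=0..6.
4 cycles of lengths [18, 6, 2, 1].
4 cycles on 27: each ℓ→(−1)^(ℓ−1), product (−1)^23 = -1.
Zolotarev: (11|27) = -1, matching the cycle-count sign.

-1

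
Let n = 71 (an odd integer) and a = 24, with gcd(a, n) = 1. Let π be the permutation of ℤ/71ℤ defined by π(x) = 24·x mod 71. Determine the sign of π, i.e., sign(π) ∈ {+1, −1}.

+1

Orbit of 12 under x↦24x: [12, 4, 25, 32, 58, 43, 38]… (length divides ord_71(24)).
Decompose π into cycles: lengths [35, 35, 1] (3 cycles, including the fixed point 0).
3 cycles on 71: each ℓ→(−1)^(ℓ−1), product (−1)^68 = +1.
(24|71)_J = +1 (Zolotarev's lemma cross-check).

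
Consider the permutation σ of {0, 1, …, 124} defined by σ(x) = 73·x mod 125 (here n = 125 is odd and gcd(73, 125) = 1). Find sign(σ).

Trace 22: π^k(22) = [22, 106, 113, 124, 52, 46, 108] for k=0..6.
π_73 has 4 disjoint cycles with lengths [100, 20, 4, 1] on {0,…,124}.
4 cycles on 125: each ℓ→(−1)^(ℓ−1), product (−1)^121 = -1.
The Jacobi symbol (73|125) = -1 (Zolotarev) agrees.

-1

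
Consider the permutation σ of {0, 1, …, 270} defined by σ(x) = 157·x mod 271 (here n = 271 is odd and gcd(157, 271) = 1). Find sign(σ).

-1

Start at x=145: 145 → 1 → 157 → 259 → 13 → 144 → 115 → … (one orbit).
Decompose π into cycles: lengths [54, 54, 54, 54, 54, 1] (6 cycles, including the fixed point 0).
n − c = 271 − 6 = 265; sign = (−1)^265 = -1.
(157|271)_J = -1 (Zolotarev's lemma cross-check).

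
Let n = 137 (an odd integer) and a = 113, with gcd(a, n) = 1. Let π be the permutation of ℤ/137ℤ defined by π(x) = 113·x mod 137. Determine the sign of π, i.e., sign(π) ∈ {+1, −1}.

-1

Start at x=89: 89 → 56 → 26 → 61 → 43 → 64 → 108 → … (one orbit).
Cycle lengths of π_113 on ℤ/137ℤ: [136, 1]; 2 cycles in total.
sign(π) = (−1)^{n − #cycles} = (−1)^{137−2} = (−1)^135 = -1.
Via Zolotarev, sign(π_{113}) = (113|137) = -1.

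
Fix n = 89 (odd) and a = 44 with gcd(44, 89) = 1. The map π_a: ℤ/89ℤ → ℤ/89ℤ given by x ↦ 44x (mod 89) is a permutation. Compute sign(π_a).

+1

Orbit of 87 under x↦44x: [87, 1, 44, 67, 11, 39, 25]… (length divides ord_89(44)).
π_44 has 5 disjoint cycles with lengths [22, 22, 22, 22, 1] on {0,…,88}.
Σ(ℓ_i−1) = 89−5 = 84; sign = (−1)^84 = +1.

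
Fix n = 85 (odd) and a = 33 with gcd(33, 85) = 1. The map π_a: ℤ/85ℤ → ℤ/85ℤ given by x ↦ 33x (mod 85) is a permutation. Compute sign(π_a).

Orbit of 67 under x↦33x: [67, 1, 33, 69]… (length divides ord_85(33)).
The orbit structure of x ↦ 33x mod 85: 26 orbits of sizes [4, 4, 4, 4, 4, 4, 4, 4, 4, 4, 4, 4, 4, 4, 4, 4, 4, 2, 2, 2, 2, 2, 2, 2, 2, 1].
With 26 cycles on 85 points, sign = (−1)^{85−26} = -1.
Check: (33/85) = -1 by Zolotarev.

-1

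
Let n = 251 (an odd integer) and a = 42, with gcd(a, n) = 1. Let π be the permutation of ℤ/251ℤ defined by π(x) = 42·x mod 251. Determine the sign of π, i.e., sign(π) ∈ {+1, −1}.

Trace 205: π^k(205) = [205, 76, 180, 30, 5, 210, 35] for k=0..6.
2 cycles of lengths [250, 1].
With 2 cycles on 251 points, sign = (−1)^{251−2} = -1.
Via Zolotarev, sign(π_{42}) = (42|251) = -1.

-1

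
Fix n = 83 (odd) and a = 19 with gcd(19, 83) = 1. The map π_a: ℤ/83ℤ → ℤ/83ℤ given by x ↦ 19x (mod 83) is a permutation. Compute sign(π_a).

Trace 18: π^k(18) = [18, 10, 24, 41, 32, 27, 15] for k=0..6.
Cycle lengths of π_19 on ℤ/83ℤ: [82, 1]; 2 cycles in total.
With 2 cycles on 83 points, sign = (−1)^{83−2} = -1.

-1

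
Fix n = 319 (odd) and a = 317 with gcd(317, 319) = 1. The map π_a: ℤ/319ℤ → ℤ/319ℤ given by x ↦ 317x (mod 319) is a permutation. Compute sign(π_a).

-1

Start at x=158: 158 → 3 → 313 → 12 → 295 → 48 → 223 → … (one orbit).
Cycle type of π: 140×2 + 28 + 5×2 + 1; total 6 cycles.
n − c = 319 − 6 = 313; sign = (−1)^313 = -1.
Zolotarev: (317|319) = -1, matching the cycle-count sign.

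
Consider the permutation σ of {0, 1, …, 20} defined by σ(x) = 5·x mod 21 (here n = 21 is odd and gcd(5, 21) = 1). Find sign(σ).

+1

Orbit of 20 under x↦5x: [20, 16, 17, 1, 5, 4]… (length divides ord_21(5)).
Cycle lengths of π_5 on ℤ/21ℤ: [6, 6, 6, 2, 1]; 5 cycles in total.
Σ(ℓ_i−1) = 21−5 = 16; sign = (−1)^16 = +1.
The Jacobi symbol (5|21) = +1 (Zolotarev) agrees.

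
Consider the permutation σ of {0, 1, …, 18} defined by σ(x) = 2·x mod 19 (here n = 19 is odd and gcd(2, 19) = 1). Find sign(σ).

-1

Start at x=1: 1 → 2 → 4 → 8 → 16 → 13 → 7 → … (one orbit).
Cycle lengths of π_2 on ℤ/19ℤ: [18, 1]; 2 cycles in total.
sign(π) = (−1)^{n − #cycles} = (−1)^{19−2} = (−1)^17 = -1.
Check: (2/19) = -1 by Zolotarev.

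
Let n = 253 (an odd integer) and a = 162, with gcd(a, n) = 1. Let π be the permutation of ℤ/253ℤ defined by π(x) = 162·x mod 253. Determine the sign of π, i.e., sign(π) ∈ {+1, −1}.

-1

Trace 70: π^k(70) = [70, 208, 47, 24, 93, 139, 1] for k=0..6.
Decompose π into cycles: lengths [10, 10, 10, 10, 10, 10, 10, 10, 10, 10, 10, 10, 10, 10, 10, 10, 10, 10, 10, 10, 10, 10, 10, 1, 1, 1, 1, 1, 1, 1, 1, 1, 1, 1, 1, 1, 1, 1, 1, 1, 1, 1, 1, 1, 1, 1] (46 cycles, including the fixed point 0).
sign(π) = (−1)^{n − #cycles} = (−1)^{253−46} = (−1)^207 = -1.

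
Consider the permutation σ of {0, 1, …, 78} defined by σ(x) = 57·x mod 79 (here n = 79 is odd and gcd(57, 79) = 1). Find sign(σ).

Start at x=10: 10 → 17 → 21 → 12 → 52 → 41 → 46 → … (one orbit).
Cycle type of π: 26×3 + 1; total 4 cycles.
With 4 cycles on 79 points, sign = (−1)^{79−4} = -1.

-1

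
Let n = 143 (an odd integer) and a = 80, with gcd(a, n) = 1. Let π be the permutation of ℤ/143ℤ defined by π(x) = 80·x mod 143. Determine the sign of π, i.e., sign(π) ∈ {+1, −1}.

-1

Start at x=97: 97 → 38 → 37 → 100 → 135 → 75 → 137 → … (one orbit).
The orbit structure of x ↦ 80x mod 143: 6 orbits of sizes [60, 60, 12, 5, 5, 1].
sign(π) = (−1)^{n − #cycles} = (−1)^{143−6} = (−1)^137 = -1.
Via Zolotarev, sign(π_{80}) = (80|143) = -1.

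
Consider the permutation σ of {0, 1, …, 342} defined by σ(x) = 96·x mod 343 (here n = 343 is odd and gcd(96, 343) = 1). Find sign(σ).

Start at x=330: 330 → 124 → 242 → 251 → 86 → 24 → 246 → … (one orbit).
Decompose π into cycles: lengths [294, 42, 6, 1] (4 cycles, including the fixed point 0).
With 4 cycles on 343 points, sign = (−1)^{343−4} = -1.
Via Zolotarev, sign(π_{96}) = (96|343) = -1.

-1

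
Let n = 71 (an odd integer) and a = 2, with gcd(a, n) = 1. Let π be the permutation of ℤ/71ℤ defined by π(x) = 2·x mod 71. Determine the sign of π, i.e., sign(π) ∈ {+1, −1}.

Start at x=45: 45 → 19 → 38 → 5 → 10 → 20 → 40 → … (one orbit).
3 cycles of lengths [35, 35, 1].
sign(π) = (−1)^{n − #cycles} = (−1)^{71−3} = (−1)^68 = +1.

+1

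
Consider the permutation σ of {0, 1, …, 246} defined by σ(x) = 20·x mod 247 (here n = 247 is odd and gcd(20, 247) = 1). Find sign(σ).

-1

Start at x=58: 58 → 172 → 229 → 134 → 210 → 1 → 20 → … (one orbit).
π_20 has 38 disjoint cycles with lengths [12, 12, 12, 12, 12, 12, 12, 12, 12, 12, 12, 12, 12, 12, 12, 12, 12, 12, 12, 1, 1, 1, 1, 1, 1, 1, 1, 1, 1, 1, 1, 1, 1, 1, 1, 1, 1, 1] on {0,…,246}.
247 − 38 = 209 transpositions; sign(π) = (−1)^209 = -1.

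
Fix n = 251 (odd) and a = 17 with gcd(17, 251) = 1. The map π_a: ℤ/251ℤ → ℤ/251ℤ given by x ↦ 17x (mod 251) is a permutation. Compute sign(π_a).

+1

Trace 89: π^k(89) = [89, 7, 119, 15, 4, 68, 152] for k=0..6.
Decompose π into cycles: lengths [125, 125, 1] (3 cycles, including the fixed point 0).
3 cycles on 251: each ℓ→(−1)^(ℓ−1), product (−1)^248 = +1.
Via Zolotarev, sign(π_{17}) = (17|251) = +1.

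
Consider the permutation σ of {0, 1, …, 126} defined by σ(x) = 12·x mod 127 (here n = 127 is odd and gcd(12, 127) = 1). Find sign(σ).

Start at x=63: 63 → 121 → 55 → 25 → 46 → 44 → 20 → … (one orbit).
2 cycles of lengths [126, 1].
Σ(ℓ_i−1) = 127−2 = 125; sign = (−1)^125 = -1.
(12|127)_J = -1 (Zolotarev's lemma cross-check).

-1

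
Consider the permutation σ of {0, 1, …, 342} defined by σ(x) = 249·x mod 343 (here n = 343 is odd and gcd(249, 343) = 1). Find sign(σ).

+1

Orbit of 53 under x↦249x: [53, 163, 113, 11, 338, 127, 67]… (length divides ord_343(249)).
7 cycles of lengths [147, 147, 21, 21, 3, 3, 1].
n − c = 343 − 7 = 336; sign = (−1)^336 = +1.
Via Zolotarev, sign(π_{249}) = (249|343) = +1.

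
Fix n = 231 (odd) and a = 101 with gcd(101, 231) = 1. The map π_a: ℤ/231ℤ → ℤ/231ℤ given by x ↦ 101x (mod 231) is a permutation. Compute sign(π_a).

Orbit of 215 under x↦101x: [215, 1, 101, 37, 41, 214, 131]… (length divides ord_231(101)).
Cycle type of π: 30×6 + 10×3 + 6×3 + 2 + 1; total 14 cycles.
n − c = 231 − 14 = 217; sign = (−1)^217 = -1.
The Jacobi symbol (101|231) = -1 (Zolotarev) agrees.

-1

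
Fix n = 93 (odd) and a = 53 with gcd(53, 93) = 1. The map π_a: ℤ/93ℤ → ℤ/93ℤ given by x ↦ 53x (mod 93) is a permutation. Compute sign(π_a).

Orbit of 1 under x↦53x: [1, 53, 19, 77, 82, 68, 70]… (length divides ord_93(53)).
5 cycles of lengths [30, 30, 30, 2, 1].
sign(π) = (−1)^{n − #cycles} = (−1)^{93−5} = (−1)^88 = +1.
Zolotarev: (53|93) = +1, matching the cycle-count sign.

+1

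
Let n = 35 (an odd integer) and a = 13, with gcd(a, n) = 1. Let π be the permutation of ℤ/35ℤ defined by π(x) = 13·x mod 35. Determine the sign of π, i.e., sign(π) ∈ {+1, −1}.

+1

Start at x=13: 13 → 29 → 27 → 1 → 13 (one orbit).
Cycle lengths of π_13 on ℤ/35ℤ: [4, 4, 4, 4, 4, 4, 4, 2, 2, 2, 1]; 11 cycles in total.
35 − 11 = 24 transpositions; sign(π) = (−1)^24 = +1.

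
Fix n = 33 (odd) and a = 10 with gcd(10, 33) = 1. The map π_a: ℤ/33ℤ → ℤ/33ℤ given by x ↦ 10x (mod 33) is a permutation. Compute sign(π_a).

Start at x=1: 1 → 10 → 1 (one orbit).
18 cycles of lengths [2, 2, 2, 2, 2, 2, 2, 2, 2, 2, 2, 2, 2, 2, 2, 1, 1, 1].
sign(π) = (−1)^{n − #cycles} = (−1)^{33−18} = (−1)^15 = -1.

-1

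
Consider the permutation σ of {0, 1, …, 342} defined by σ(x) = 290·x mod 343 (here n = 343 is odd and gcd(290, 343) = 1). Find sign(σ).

Orbit of 233 under x↦290x: [233, 342, 53, 278, 15, 234, 289]… (length divides ord_343(290)).
Cycle type of π: 294 + 42 + 6 + 1; total 4 cycles.
4 cycles on 343: each ℓ→(−1)^(ℓ−1), product (−1)^339 = -1.
(290|343)_J = -1 (Zolotarev's lemma cross-check).

-1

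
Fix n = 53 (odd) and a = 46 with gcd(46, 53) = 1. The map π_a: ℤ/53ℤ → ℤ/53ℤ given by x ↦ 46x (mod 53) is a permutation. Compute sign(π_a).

Trace 42: π^k(42) = [42, 24, 44, 10, 36, 13, 15] for k=0..6.
The orbit structure of x ↦ 46x mod 53: 5 orbits of sizes [13, 13, 13, 13, 1].
n − c = 53 − 5 = 48; sign = (−1)^48 = +1.
Via Zolotarev, sign(π_{46}) = (46|53) = +1.

+1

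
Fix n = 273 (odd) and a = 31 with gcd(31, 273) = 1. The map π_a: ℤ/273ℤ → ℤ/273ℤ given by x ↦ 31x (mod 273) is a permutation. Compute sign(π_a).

+1

Start at x=235: 235 → 187 → 64 → 73 → 79 → 265 → 25 → … (one orbit).
Decompose π into cycles: lengths [12, 12, 12, 12, 12, 12, 12, 12, 12, 12, 12, 12, 12, 12, 12, 12, 12, 12, 6, 6, 6, 4, 4, 4, 4, 4, 4, 4, 4, 4, 1, 1, 1] (33 cycles, including the fixed point 0).
Σ(ℓ_i−1) = 273−33 = 240; sign = (−1)^240 = +1.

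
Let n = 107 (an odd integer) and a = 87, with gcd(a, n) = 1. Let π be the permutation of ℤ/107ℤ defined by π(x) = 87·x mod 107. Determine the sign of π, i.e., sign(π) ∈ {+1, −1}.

+1

Orbit of 44 under x↦87x: [44, 83, 52, 30, 42, 16, 1]… (length divides ord_107(87)).
Decompose π into cycles: lengths [53, 53, 1] (3 cycles, including the fixed point 0).
Σ(ℓ_i−1) = 107−3 = 104; sign = (−1)^104 = +1.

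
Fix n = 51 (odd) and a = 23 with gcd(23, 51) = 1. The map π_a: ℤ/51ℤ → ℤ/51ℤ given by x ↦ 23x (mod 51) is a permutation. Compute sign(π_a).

+1

Orbit of 11 under x↦23x: [11, 49, 5, 13, 44, 43, 20]… (length divides ord_51(23)).
Cycle lengths of π_23 on ℤ/51ℤ: [16, 16, 16, 2, 1]; 5 cycles in total.
5 cycles on 51: each ℓ→(−1)^(ℓ−1), product (−1)^46 = +1.
Via Zolotarev, sign(π_{23}) = (23|51) = +1.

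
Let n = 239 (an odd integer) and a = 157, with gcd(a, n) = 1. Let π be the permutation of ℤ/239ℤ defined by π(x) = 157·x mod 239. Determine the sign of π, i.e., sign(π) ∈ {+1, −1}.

+1

Trace 180: π^k(180) = [180, 58, 24, 183, 51, 120, 198] for k=0..6.
Cycle type of π: 119×2 + 1; total 3 cycles.
239 − 3 = 236 transpositions; sign(π) = (−1)^236 = +1.
Via Zolotarev, sign(π_{157}) = (157|239) = +1.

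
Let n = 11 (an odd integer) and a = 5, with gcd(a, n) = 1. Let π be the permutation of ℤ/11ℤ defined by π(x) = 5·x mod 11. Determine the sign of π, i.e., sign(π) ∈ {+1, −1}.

+1

Trace 5: π^k(5) = [5, 3, 4, 9, 1] for k=0..4.
Cycle type of π: 5×2 + 1; total 3 cycles.
11 − 3 = 8 transpositions; sign(π) = (−1)^8 = +1.
(5|11)_J = +1 (Zolotarev's lemma cross-check).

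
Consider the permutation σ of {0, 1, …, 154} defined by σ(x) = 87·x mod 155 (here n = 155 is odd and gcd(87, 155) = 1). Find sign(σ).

Start at x=94: 94 → 118 → 36 → 32 → 149 → 98 → 1 → … (one orbit).
π_87 has 22 disjoint cycles with lengths [12, 12, 12, 12, 12, 12, 12, 12, 12, 12, 4, 3, 3, 3, 3, 3, 3, 3, 3, 3, 3, 1] on {0,…,154}.
With 22 cycles on 155 points, sign = (−1)^{155−22} = -1.

-1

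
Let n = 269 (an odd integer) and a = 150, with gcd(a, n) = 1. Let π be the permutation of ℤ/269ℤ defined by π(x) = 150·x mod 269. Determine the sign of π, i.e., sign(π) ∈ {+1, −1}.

+1

Start at x=142: 142 → 49 → 87 → 138 → 256 → 202 → 172 → … (one orbit).
π_150 has 3 disjoint cycles with lengths [134, 134, 1] on {0,…,268}.
269 − 3 = 266 transpositions; sign(π) = (−1)^266 = +1.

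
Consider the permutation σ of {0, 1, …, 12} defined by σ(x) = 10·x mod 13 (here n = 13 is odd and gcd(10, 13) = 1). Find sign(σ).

Trace 1: π^k(1) = [1, 10, 9, 12, 3, 4] for k=0..5.
Cycle type of π: 6×2 + 1; total 3 cycles.
Σ(ℓ_i−1) = 13−3 = 10; sign = (−1)^10 = +1.
(10|13)_J = +1 (Zolotarev's lemma cross-check).

+1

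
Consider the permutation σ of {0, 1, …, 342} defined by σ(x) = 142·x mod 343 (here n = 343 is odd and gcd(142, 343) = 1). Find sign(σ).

Trace 72: π^k(72) = [72, 277, 232, 16, 214, 204, 156] for k=0..6.
Cycle lengths of π_142 on ℤ/343ℤ: [147, 147, 21, 21, 3, 3, 1]; 7 cycles in total.
Σ(ℓ_i−1) = 343−7 = 336; sign = (−1)^336 = +1.

+1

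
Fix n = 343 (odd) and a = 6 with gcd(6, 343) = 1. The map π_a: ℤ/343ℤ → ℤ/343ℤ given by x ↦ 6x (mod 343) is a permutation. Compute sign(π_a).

-1

Orbit of 323 under x↦6x: [323, 223, 309, 139, 148, 202, 183]… (length divides ord_343(6)).
Cycle type of π: 98×3 + 14×3 + 2×3 + 1; total 10 cycles.
With 10 cycles on 343 points, sign = (−1)^{343−10} = -1.
The Jacobi symbol (6|343) = -1 (Zolotarev) agrees.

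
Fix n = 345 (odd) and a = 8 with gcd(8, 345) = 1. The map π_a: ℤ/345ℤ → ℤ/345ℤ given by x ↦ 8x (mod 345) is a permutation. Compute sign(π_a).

Orbit of 32 under x↦8x: [32, 256, 323, 169, 317, 121, 278]… (length divides ord_345(8)).
Cycle lengths of π_8 on ℤ/345ℤ: [44, 44, 44, 44, 44, 44, 22, 22, 11, 11, 4, 4, 4, 2, 1]; 15 cycles in total.
15 cycles on 345: each ℓ→(−1)^(ℓ−1), product (−1)^330 = +1.

+1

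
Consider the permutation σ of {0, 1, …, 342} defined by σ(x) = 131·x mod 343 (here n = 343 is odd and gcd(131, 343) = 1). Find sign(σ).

Orbit of 135 under x↦131x: [135, 192, 113, 54, 214, 251, 296]… (length divides ord_343(131)).
Decompose π into cycles: lengths [294, 42, 6, 1] (4 cycles, including the fixed point 0).
Σ(ℓ_i−1) = 343−4 = 339; sign = (−1)^339 = -1.

-1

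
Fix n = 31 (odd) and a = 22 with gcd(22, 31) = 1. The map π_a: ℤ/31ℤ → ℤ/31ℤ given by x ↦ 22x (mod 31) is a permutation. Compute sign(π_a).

-1

Start at x=21: 21 → 28 → 27 → 5 → 17 → 2 → 13 → … (one orbit).
π_22 has 2 disjoint cycles with lengths [30, 1] on {0,…,30}.
With 2 cycles on 31 points, sign = (−1)^{31−2} = -1.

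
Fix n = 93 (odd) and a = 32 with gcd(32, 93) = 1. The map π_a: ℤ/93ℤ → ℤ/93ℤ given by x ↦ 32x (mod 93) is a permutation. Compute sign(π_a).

-1

Start at x=1: 1 → 32 → 1 (one orbit).
Cycle type of π: 2×31 + 1×31; total 62 cycles.
62 cycles on 93: each ℓ→(−1)^(ℓ−1), product (−1)^31 = -1.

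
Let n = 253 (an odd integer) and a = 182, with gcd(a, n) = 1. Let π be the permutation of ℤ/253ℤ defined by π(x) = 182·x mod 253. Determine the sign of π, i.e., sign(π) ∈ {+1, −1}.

Trace 79: π^k(79) = [79, 210, 17, 58, 183, 163, 65] for k=0..6.
Decompose π into cycles: lengths [110, 110, 22, 10, 1] (5 cycles, including the fixed point 0).
5 cycles on 253: each ℓ→(−1)^(ℓ−1), product (−1)^248 = +1.

+1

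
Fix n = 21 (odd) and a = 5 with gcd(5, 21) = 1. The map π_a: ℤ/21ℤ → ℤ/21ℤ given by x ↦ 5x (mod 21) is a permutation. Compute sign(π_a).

Orbit of 16 under x↦5x: [16, 17, 1, 5, 4, 20]… (length divides ord_21(5)).
The orbit structure of x ↦ 5x mod 21: 5 orbits of sizes [6, 6, 6, 2, 1].
sign(π) = (−1)^{n − #cycles} = (−1)^{21−5} = (−1)^16 = +1.
The Jacobi symbol (5|21) = +1 (Zolotarev) agrees.

+1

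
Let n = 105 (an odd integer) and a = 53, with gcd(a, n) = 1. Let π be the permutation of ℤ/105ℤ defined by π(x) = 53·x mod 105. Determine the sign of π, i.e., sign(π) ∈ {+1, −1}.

+1

Trace 8: π^k(8) = [8, 4, 2, 1, 53, 79, 92] for k=0..6.
Decompose π into cycles: lengths [12, 12, 12, 12, 12, 12, 6, 6, 4, 4, 4, 3, 3, 2, 1] (15 cycles, including the fixed point 0).
Σ(ℓ_i−1) = 105−15 = 90; sign = (−1)^90 = +1.
Zolotarev: (53|105) = +1, matching the cycle-count sign.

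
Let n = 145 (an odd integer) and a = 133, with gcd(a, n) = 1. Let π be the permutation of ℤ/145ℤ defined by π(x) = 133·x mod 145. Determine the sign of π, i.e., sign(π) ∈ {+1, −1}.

Start at x=144: 144 → 12 → 1 → 133 → 144 (one orbit).
The orbit structure of x ↦ 133x mod 145: 37 orbits of sizes [4, 4, 4, 4, 4, 4, 4, 4, 4, 4, 4, 4, 4, 4, 4, 4, 4, 4, 4, 4, 4, 4, 4, 4, 4, 4, 4, 4, 4, 4, 4, 4, 4, 4, 4, 4, 1].
145 − 37 = 108 transpositions; sign(π) = (−1)^108 = +1.

+1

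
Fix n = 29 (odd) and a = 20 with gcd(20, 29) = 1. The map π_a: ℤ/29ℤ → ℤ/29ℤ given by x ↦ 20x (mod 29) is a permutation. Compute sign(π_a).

Start at x=16: 16 → 1 → 20 → 23 → 25 → 7 → 24 → 16 (one orbit).
π_20 has 5 disjoint cycles with lengths [7, 7, 7, 7, 1] on {0,…,28}.
sign(π) = (−1)^{n − #cycles} = (−1)^{29−5} = (−1)^24 = +1.

+1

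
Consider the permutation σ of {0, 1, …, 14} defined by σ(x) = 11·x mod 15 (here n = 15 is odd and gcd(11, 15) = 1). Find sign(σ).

-1

Trace 1: π^k(1) = [1, 11] for k=0..1.
Decompose π into cycles: lengths [2, 2, 2, 2, 2, 1, 1, 1, 1, 1] (10 cycles, including the fixed point 0).
15 − 10 = 5 transpositions; sign(π) = (−1)^5 = -1.
The Jacobi symbol (11|15) = -1 (Zolotarev) agrees.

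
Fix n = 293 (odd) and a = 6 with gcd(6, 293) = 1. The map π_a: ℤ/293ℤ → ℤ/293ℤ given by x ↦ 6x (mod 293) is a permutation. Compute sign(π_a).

+1

Trace 202: π^k(202) = [202, 40, 240, 268, 143, 272, 167] for k=0..6.
Cycle lengths of π_6 on ℤ/293ℤ: [146, 146, 1]; 3 cycles in total.
293 − 3 = 290 transpositions; sign(π) = (−1)^290 = +1.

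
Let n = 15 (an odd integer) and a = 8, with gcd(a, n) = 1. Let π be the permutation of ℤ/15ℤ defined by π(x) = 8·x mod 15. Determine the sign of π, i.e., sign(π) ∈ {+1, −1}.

+1

Orbit of 8 under x↦8x: [8, 4, 2, 1]… (length divides ord_15(8)).
5 cycles of lengths [4, 4, 4, 2, 1].
5 cycles on 15: each ℓ→(−1)^(ℓ−1), product (−1)^10 = +1.
(8|15)_J = +1 (Zolotarev's lemma cross-check).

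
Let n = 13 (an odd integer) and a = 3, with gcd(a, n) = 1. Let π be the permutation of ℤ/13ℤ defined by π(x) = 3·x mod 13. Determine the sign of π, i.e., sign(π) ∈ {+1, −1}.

Start at x=9: 9 → 1 → 3 → 9 (one orbit).
5 cycles of lengths [3, 3, 3, 3, 1].
With 5 cycles on 13 points, sign = (−1)^{13−5} = +1.
Zolotarev: (3|13) = +1, matching the cycle-count sign.

+1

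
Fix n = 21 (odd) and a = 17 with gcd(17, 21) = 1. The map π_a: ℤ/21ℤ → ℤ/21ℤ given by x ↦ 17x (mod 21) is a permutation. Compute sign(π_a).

Start at x=5: 5 → 1 → 17 → 16 → 20 → 4 → 5 (one orbit).
Cycle type of π: 6×3 + 2 + 1; total 5 cycles.
n − c = 21 − 5 = 16; sign = (−1)^16 = +1.
Zolotarev: (17|21) = +1, matching the cycle-count sign.

+1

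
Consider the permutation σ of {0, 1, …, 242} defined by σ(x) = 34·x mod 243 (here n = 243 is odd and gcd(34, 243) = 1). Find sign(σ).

Trace 154: π^k(154) = [154, 133, 148, 172, 16, 58, 28] for k=0..6.
π_34 has 11 disjoint cycles with lengths [81, 81, 27, 27, 9, 9, 3, 3, 1, 1, 1] on {0,…,242}.
Σ(ℓ_i−1) = 243−11 = 232; sign = (−1)^232 = +1.

+1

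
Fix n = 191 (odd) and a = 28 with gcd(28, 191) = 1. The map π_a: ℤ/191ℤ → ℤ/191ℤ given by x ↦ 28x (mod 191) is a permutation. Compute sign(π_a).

Trace 24: π^k(24) = [24, 99, 98, 70, 50, 63, 45] for k=0..6.
2 cycles of lengths [190, 1].
sign(π) = (−1)^{n − #cycles} = (−1)^{191−2} = (−1)^189 = -1.
Zolotarev: (28|191) = -1, matching the cycle-count sign.

-1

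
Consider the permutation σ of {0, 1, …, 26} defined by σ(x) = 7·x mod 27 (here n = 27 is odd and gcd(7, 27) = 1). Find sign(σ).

Start at x=7: 7 → 22 → 19 → 25 → 13 → 10 → 16 → … (one orbit).
Cycle lengths of π_7 on ℤ/27ℤ: [9, 9, 3, 3, 1, 1, 1]; 7 cycles in total.
7 cycles on 27: each ℓ→(−1)^(ℓ−1), product (−1)^20 = +1.
(7|27)_J = +1 (Zolotarev's lemma cross-check).

+1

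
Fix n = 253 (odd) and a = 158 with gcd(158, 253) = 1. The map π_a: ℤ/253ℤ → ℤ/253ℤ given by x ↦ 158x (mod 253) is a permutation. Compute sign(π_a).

-1

Trace 126: π^k(126) = [126, 174, 168, 232, 224, 225, 130] for k=0..6.
6 cycles of lengths [110, 110, 22, 5, 5, 1].
sign(π) = (−1)^{n − #cycles} = (−1)^{253−6} = (−1)^247 = -1.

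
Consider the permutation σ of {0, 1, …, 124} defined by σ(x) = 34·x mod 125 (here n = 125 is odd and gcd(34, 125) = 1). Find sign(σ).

Orbit of 61 under x↦34x: [61, 74, 16, 44, 121, 114, 1]… (length divides ord_125(34)).
7 cycles of lengths [50, 50, 10, 10, 2, 2, 1].
n − c = 125 − 7 = 118; sign = (−1)^118 = +1.
The Jacobi symbol (34|125) = +1 (Zolotarev) agrees.

+1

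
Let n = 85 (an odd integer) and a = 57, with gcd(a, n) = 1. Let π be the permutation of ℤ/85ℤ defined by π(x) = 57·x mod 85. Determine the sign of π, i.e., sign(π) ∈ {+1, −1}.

+1

Start at x=16: 16 → 62 → 49 → 73 → 81 → 27 → 9 → … (one orbit).
The orbit structure of x ↦ 57x mod 85: 7 orbits of sizes [16, 16, 16, 16, 16, 4, 1].
7 cycles on 85: each ℓ→(−1)^(ℓ−1), product (−1)^78 = +1.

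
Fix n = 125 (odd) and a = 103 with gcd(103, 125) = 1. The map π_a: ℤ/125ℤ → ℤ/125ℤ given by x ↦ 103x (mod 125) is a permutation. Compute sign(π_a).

Start at x=51: 51 → 3 → 59 → 77 → 56 → 18 → 104 → … (one orbit).
The orbit structure of x ↦ 103x mod 125: 4 orbits of sizes [100, 20, 4, 1].
Σ(ℓ_i−1) = 125−4 = 121; sign = (−1)^121 = -1.
Check: (103/125) = -1 by Zolotarev.

-1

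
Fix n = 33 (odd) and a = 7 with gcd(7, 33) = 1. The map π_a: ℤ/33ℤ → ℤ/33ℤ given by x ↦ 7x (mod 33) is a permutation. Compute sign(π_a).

Start at x=31: 31 → 19 → 1 → 7 → 16 → 13 → 25 → … (one orbit).
Cycle type of π: 10×3 + 1×3; total 6 cycles.
sign(π) = (−1)^{n − #cycles} = (−1)^{33−6} = (−1)^27 = -1.
Zolotarev: (7|33) = -1, matching the cycle-count sign.

-1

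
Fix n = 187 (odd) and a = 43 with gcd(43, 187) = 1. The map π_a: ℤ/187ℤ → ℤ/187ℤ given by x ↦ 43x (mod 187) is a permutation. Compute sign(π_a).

Trace 89: π^k(89) = [89, 87, 1, 43, 166, 32, 67] for k=0..6.
28 cycles of lengths [8, 8, 8, 8, 8, 8, 8, 8, 8, 8, 8, 8, 8, 8, 8, 8, 8, 8, 8, 8, 8, 8, 2, 2, 2, 2, 2, 1].
28 cycles on 187: each ℓ→(−1)^(ℓ−1), product (−1)^159 = -1.

-1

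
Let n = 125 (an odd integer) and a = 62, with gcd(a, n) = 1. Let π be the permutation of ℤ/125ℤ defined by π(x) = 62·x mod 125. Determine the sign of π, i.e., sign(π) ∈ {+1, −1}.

-1

Trace 64: π^k(64) = [64, 93, 16, 117, 4, 123, 1] for k=0..6.
π_62 has 4 disjoint cycles with lengths [100, 20, 4, 1] on {0,…,124}.
n − c = 125 − 4 = 121; sign = (−1)^121 = -1.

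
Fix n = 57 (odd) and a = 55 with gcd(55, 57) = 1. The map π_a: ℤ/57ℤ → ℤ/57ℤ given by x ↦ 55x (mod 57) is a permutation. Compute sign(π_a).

Trace 1: π^k(1) = [1, 55, 4, 49, 16, 25, 7] for k=0..6.
π_55 has 9 disjoint cycles with lengths [9, 9, 9, 9, 9, 9, 1, 1, 1] on {0,…,56}.
9 cycles on 57: each ℓ→(−1)^(ℓ−1), product (−1)^48 = +1.

+1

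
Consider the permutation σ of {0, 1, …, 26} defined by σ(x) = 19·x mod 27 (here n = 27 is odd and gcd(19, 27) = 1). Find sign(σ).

Start at x=10: 10 → 1 → 19 → 10 (one orbit).
π_19 has 15 disjoint cycles with lengths [3, 3, 3, 3, 3, 3, 1, 1, 1, 1, 1, 1, 1, 1, 1] on {0,…,26}.
27 − 15 = 12 transpositions; sign(π) = (−1)^12 = +1.

+1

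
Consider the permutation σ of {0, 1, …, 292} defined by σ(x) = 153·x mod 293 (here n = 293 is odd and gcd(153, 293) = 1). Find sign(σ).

+1

Orbit of 254 under x↦153x: [254, 186, 37, 94, 25, 16, 104]… (length divides ord_293(153)).
Decompose π into cycles: lengths [146, 146, 1] (3 cycles, including the fixed point 0).
Σ(ℓ_i−1) = 293−3 = 290; sign = (−1)^290 = +1.
The Jacobi symbol (153|293) = +1 (Zolotarev) agrees.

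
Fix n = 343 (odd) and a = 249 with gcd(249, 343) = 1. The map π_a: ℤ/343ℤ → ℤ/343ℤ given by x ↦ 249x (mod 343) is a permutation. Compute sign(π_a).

+1

Orbit of 134 under x↦249x: [134, 95, 331, 99, 298, 114, 260]… (length divides ord_343(249)).
Cycle type of π: 147×2 + 21×2 + 3×2 + 1; total 7 cycles.
n − c = 343 − 7 = 336; sign = (−1)^336 = +1.
Check: (249/343) = +1 by Zolotarev.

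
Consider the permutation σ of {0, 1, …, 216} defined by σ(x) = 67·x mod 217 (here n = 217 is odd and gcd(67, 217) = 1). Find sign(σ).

Start at x=1: 1 → 67 → 149 → 1 (one orbit).
The orbit structure of x ↦ 67x mod 217: 73 orbits of sizes [3, 3, 3, 3, 3, 3, 3, 3, 3, 3, 3, 3, 3, 3, 3, 3, 3, 3, 3, 3, 3, 3, 3, 3, 3, 3, 3, 3, 3, 3, 3, 3, 3, 3, 3, 3, 3, 3, 3, 3, 3, 3, 3, 3, 3, 3, 3, 3, 3, 3, 3, 3, 3, 3, 3, 3, 3, 3, 3, 3, 3, 3, 3, 3, 3, 3, 3, 3, 3, 3, 3, 3, 1].
Σ(ℓ_i−1) = 217−73 = 144; sign = (−1)^144 = +1.

+1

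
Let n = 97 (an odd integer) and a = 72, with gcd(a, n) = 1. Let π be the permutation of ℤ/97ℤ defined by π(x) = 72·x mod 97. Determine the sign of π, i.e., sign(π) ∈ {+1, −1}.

+1

Trace 18: π^k(18) = [18, 35, 95, 50, 11, 16, 85] for k=0..6.
π_72 has 3 disjoint cycles with lengths [48, 48, 1] on {0,…,96}.
3 cycles on 97: each ℓ→(−1)^(ℓ−1), product (−1)^94 = +1.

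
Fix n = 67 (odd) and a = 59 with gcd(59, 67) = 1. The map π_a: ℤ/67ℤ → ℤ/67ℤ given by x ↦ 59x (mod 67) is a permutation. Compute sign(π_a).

Start at x=15: 15 → 14 → 22 → 25 → 1 → 59 → 64 → … (one orbit).
Cycle lengths of π_59 on ℤ/67ℤ: [11, 11, 11, 11, 11, 11, 1]; 7 cycles in total.
7 cycles on 67: each ℓ→(−1)^(ℓ−1), product (−1)^60 = +1.

+1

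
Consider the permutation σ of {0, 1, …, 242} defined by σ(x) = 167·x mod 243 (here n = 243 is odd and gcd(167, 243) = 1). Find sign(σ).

Orbit of 223 under x↦167x: [223, 62, 148, 173, 217, 32, 241]… (length divides ord_243(167)).
6 cycles of lengths [162, 54, 18, 6, 2, 1].
n − c = 243 − 6 = 237; sign = (−1)^237 = -1.
The Jacobi symbol (167|243) = -1 (Zolotarev) agrees.

-1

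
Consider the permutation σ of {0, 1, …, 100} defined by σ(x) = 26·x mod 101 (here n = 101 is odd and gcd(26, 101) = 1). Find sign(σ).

-1

Start at x=48: 48 → 36 → 27 → 96 → 72 → 54 → 91 → … (one orbit).
2 cycles of lengths [100, 1].
sign(π) = (−1)^{n − #cycles} = (−1)^{101−2} = (−1)^99 = -1.
(26|101)_J = -1 (Zolotarev's lemma cross-check).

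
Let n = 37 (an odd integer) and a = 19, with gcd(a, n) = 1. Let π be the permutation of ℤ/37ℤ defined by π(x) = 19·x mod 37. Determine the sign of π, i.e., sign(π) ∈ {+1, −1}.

Orbit of 28 under x↦19x: [28, 14, 7, 22, 11, 24, 12]… (length divides ord_37(19)).
π_19 has 2 disjoint cycles with lengths [36, 1] on {0,…,36}.
n − c = 37 − 2 = 35; sign = (−1)^35 = -1.
The Jacobi symbol (19|37) = -1 (Zolotarev) agrees.

-1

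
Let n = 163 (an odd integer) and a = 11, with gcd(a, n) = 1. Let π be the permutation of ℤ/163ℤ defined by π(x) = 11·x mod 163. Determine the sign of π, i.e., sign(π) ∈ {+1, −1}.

-1

Orbit of 91 under x↦11x: [91, 23, 90, 12, 132, 148, 161]… (length divides ord_163(11)).
2 cycles of lengths [162, 1].
Σ(ℓ_i−1) = 163−2 = 161; sign = (−1)^161 = -1.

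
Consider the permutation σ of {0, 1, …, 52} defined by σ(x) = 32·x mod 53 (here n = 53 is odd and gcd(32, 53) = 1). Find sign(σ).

-1

Orbit of 16 under x↦32x: [16, 35, 7, 12, 13, 45, 9]… (length divides ord_53(32)).
Cycle type of π: 52 + 1; total 2 cycles.
Σ(ℓ_i−1) = 53−2 = 51; sign = (−1)^51 = -1.
The Jacobi symbol (32|53) = -1 (Zolotarev) agrees.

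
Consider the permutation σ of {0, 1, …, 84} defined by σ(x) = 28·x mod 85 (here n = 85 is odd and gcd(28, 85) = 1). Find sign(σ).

+1

Orbit of 78 under x↦28x: [78, 59, 37, 16, 23, 49, 12]… (length divides ord_85(28)).
Decompose π into cycles: lengths [16, 16, 16, 16, 16, 4, 1] (7 cycles, including the fixed point 0).
n − c = 85 − 7 = 78; sign = (−1)^78 = +1.
Via Zolotarev, sign(π_{28}) = (28|85) = +1.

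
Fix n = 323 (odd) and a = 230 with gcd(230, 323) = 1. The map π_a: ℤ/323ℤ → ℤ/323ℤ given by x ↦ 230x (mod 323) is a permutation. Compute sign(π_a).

Orbit of 297 under x↦230x: [297, 157, 257, 1, 230, 251, 236]… (length divides ord_323(230)).
The orbit structure of x ↦ 230x mod 323: 8 orbits of sizes [72, 72, 72, 72, 18, 8, 8, 1].
sign(π) = (−1)^{n − #cycles} = (−1)^{323−8} = (−1)^315 = -1.

-1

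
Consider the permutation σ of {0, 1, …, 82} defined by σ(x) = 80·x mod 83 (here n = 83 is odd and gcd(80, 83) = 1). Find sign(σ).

-1

Orbit of 22 under x↦80x: [22, 17, 32, 70, 39, 49, 19]… (length divides ord_83(80)).
The orbit structure of x ↦ 80x mod 83: 2 orbits of sizes [82, 1].
Σ(ℓ_i−1) = 83−2 = 81; sign = (−1)^81 = -1.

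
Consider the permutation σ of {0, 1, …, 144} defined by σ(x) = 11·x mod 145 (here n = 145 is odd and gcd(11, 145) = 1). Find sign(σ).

Start at x=96: 96 → 41 → 16 → 31 → 51 → 126 → 81 → … (one orbit).
π_11 has 10 disjoint cycles with lengths [28, 28, 28, 28, 28, 1, 1, 1, 1, 1] on {0,…,144}.
Σ(ℓ_i−1) = 145−10 = 135; sign = (−1)^135 = -1.
Via Zolotarev, sign(π_{11}) = (11|145) = -1.

-1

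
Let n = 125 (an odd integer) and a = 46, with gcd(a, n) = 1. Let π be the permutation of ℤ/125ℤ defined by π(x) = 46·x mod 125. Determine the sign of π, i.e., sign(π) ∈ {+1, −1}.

+1

Orbit of 16 under x↦46x: [16, 111, 106, 1, 46, 116, 86]… (length divides ord_125(46)).
13 cycles of lengths [25, 25, 25, 25, 5, 5, 5, 5, 1, 1, 1, 1, 1].
sign(π) = (−1)^{n − #cycles} = (−1)^{125−13} = (−1)^112 = +1.
Check: (46/125) = +1 by Zolotarev.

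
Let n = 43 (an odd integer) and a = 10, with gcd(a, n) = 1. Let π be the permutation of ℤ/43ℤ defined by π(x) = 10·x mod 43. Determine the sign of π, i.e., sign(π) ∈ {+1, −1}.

Orbit of 38 under x↦10x: [38, 36, 16, 31, 9, 4, 40]… (length divides ord_43(10)).
Cycle lengths of π_10 on ℤ/43ℤ: [21, 21, 1]; 3 cycles in total.
sign(π) = (−1)^{n − #cycles} = (−1)^{43−3} = (−1)^40 = +1.

+1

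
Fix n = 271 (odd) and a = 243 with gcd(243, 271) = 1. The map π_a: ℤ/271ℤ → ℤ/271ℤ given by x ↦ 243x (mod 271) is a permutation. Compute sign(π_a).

-1

Trace 243: π^k(243) = [243, 242, 270, 28, 29, 1] for k=0..5.
Cycle lengths of π_243 on ℤ/271ℤ: [6, 6, 6, 6, 6, 6, 6, 6, 6, 6, 6, 6, 6, 6, 6, 6, 6, 6, 6, 6, 6, 6, 6, 6, 6, 6, 6, 6, 6, 6, 6, 6, 6, 6, 6, 6, 6, 6, 6, 6, 6, 6, 6, 6, 6, 1]; 46 cycles in total.
46 cycles on 271: each ℓ→(−1)^(ℓ−1), product (−1)^225 = -1.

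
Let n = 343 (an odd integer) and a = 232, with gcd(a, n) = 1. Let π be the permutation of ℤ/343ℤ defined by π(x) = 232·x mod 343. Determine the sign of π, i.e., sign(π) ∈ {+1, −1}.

Trace 106: π^k(106) = [106, 239, 225, 64, 99, 330, 71] for k=0..6.
The orbit structure of x ↦ 232x mod 343: 19 orbits of sizes [49, 49, 49, 49, 49, 49, 7, 7, 7, 7, 7, 7, 1, 1, 1, 1, 1, 1, 1].
n − c = 343 − 19 = 324; sign = (−1)^324 = +1.
The Jacobi symbol (232|343) = +1 (Zolotarev) agrees.

+1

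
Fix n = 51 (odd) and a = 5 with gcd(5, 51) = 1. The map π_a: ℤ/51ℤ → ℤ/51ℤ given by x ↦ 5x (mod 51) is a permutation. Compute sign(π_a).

+1

Trace 43: π^k(43) = [43, 11, 4, 20, 49, 41, 1] for k=0..6.
5 cycles of lengths [16, 16, 16, 2, 1].
n − c = 51 − 5 = 46; sign = (−1)^46 = +1.
Via Zolotarev, sign(π_{5}) = (5|51) = +1.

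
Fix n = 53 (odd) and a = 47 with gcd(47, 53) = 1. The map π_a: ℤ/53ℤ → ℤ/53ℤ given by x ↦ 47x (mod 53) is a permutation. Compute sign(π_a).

Start at x=13: 13 → 28 → 44 → 1 → 47 → 36 → 49 → … (one orbit).
The orbit structure of x ↦ 47x mod 53: 5 orbits of sizes [13, 13, 13, 13, 1].
Σ(ℓ_i−1) = 53−5 = 48; sign = (−1)^48 = +1.
The Jacobi symbol (47|53) = +1 (Zolotarev) agrees.

+1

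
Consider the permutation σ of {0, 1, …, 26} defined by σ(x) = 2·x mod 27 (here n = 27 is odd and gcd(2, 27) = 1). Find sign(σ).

-1

Orbit of 13 under x↦2x: [13, 26, 25, 23, 19, 11, 22]… (length divides ord_27(2)).
Decompose π into cycles: lengths [18, 6, 2, 1] (4 cycles, including the fixed point 0).
27 − 4 = 23 transpositions; sign(π) = (−1)^23 = -1.
The Jacobi symbol (2|27) = -1 (Zolotarev) agrees.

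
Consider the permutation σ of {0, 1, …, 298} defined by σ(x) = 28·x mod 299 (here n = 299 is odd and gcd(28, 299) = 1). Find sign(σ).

Trace 135: π^k(135) = [135, 192, 293, 131, 80, 147, 229] for k=0..6.
Decompose π into cycles: lengths [132, 132, 22, 12, 1] (5 cycles, including the fixed point 0).
299 − 5 = 294 transpositions; sign(π) = (−1)^294 = +1.
Via Zolotarev, sign(π_{28}) = (28|299) = +1.

+1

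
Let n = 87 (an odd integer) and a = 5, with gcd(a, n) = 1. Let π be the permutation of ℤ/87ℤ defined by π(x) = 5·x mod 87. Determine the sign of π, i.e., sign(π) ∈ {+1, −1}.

Start at x=71: 71 → 7 → 35 → 1 → 5 → 25 → 38 → … (one orbit).
Cycle lengths of π_5 on ℤ/87ℤ: [14, 14, 14, 14, 14, 14, 2, 1]; 8 cycles in total.
Σ(ℓ_i−1) = 87−8 = 79; sign = (−1)^79 = -1.
(5|87)_J = -1 (Zolotarev's lemma cross-check).

-1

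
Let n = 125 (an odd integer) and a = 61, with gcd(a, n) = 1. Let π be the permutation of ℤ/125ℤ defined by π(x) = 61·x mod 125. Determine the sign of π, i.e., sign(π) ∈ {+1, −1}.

+1

Start at x=66: 66 → 26 → 86 → 121 → 6 → 116 → 76 → … (one orbit).
13 cycles of lengths [25, 25, 25, 25, 5, 5, 5, 5, 1, 1, 1, 1, 1].
13 cycles on 125: each ℓ→(−1)^(ℓ−1), product (−1)^112 = +1.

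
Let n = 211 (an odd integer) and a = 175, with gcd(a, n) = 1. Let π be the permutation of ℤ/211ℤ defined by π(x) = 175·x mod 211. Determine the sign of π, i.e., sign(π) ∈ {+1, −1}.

Orbit of 112 under x↦175x: [112, 188, 195, 154, 153, 189, 159]… (length divides ord_211(175)).
Cycle lengths of π_175 on ℤ/211ℤ: [210, 1]; 2 cycles in total.
2 cycles on 211: each ℓ→(−1)^(ℓ−1), product (−1)^209 = -1.
The Jacobi symbol (175|211) = -1 (Zolotarev) agrees.

-1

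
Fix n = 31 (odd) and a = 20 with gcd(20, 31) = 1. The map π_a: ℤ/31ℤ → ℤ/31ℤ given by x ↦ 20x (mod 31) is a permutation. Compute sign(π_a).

+1

Start at x=4: 4 → 18 → 19 → 8 → 5 → 7 → 16 → … (one orbit).
Cycle lengths of π_20 on ℤ/31ℤ: [15, 15, 1]; 3 cycles in total.
31 − 3 = 28 transpositions; sign(π) = (−1)^28 = +1.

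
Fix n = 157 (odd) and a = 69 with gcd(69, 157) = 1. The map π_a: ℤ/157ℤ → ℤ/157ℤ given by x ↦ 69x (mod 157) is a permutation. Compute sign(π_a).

-1

Orbit of 113 under x↦69x: [113, 104, 111, 123, 9, 150, 145]… (length divides ord_157(69)).
π_69 has 2 disjoint cycles with lengths [156, 1] on {0,…,156}.
Σ(ℓ_i−1) = 157−2 = 155; sign = (−1)^155 = -1.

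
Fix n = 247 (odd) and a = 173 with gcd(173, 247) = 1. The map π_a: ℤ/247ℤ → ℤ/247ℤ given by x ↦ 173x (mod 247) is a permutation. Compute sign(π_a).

Trace 235: π^k(235) = [235, 147, 237, 246, 74, 205, 144] for k=0..6.
Decompose π into cycles: lengths [18, 18, 18, 18, 18, 18, 18, 18, 18, 18, 18, 18, 18, 6, 6, 1] (16 cycles, including the fixed point 0).
16 cycles on 247: each ℓ→(−1)^(ℓ−1), product (−1)^231 = -1.
(173|247)_J = -1 (Zolotarev's lemma cross-check).

-1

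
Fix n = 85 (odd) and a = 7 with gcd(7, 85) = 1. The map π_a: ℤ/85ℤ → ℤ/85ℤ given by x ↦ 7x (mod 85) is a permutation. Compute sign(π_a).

+1

Trace 19: π^k(19) = [19, 48, 81, 57, 59, 73, 1] for k=0..6.
7 cycles of lengths [16, 16, 16, 16, 16, 4, 1].
With 7 cycles on 85 points, sign = (−1)^{85−7} = +1.
The Jacobi symbol (7|85) = +1 (Zolotarev) agrees.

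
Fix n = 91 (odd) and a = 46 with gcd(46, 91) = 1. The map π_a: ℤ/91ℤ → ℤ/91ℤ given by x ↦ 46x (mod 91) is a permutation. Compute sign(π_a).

Start at x=2: 2 → 1 → 46 → 23 → 57 → 74 → 37 → … (one orbit).
10 cycles of lengths [12, 12, 12, 12, 12, 12, 12, 3, 3, 1].
91 − 10 = 81 transpositions; sign(π) = (−1)^81 = -1.
The Jacobi symbol (46|91) = -1 (Zolotarev) agrees.

-1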